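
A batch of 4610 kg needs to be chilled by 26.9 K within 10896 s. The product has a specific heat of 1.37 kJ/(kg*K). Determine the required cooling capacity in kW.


Q = m * cp * dT / t
Q = 4610 * 1.37 * 26.9 / 10896
Q = 15.592 kW

15.592


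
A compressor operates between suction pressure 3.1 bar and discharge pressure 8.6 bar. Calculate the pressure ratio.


PR = P_high / P_low
PR = 8.6 / 3.1
PR = 2.774

2.774


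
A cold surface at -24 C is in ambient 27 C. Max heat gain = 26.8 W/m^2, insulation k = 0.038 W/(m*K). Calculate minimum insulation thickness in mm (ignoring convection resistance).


dT = 27 - (-24) = 51 K
thickness = k * dT / q_max * 1000
thickness = 0.038 * 51 / 26.8 * 1000
thickness = 72.3 mm

72.3


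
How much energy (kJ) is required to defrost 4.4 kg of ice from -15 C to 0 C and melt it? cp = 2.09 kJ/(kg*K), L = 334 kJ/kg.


Sensible heat = cp * dT = 2.09 * 15 = 31.35 kJ/kg
Total per kg = 31.35 + 334 = 365.35 kJ/kg
Q = m * total = 4.4 * 365.35
Q = 1607.5 kJ

1607.5


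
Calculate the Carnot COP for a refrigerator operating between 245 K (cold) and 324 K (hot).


dT = 324 - 245 = 79 K
COP_carnot = T_cold / dT = 245 / 79
COP_carnot = 3.101

3.101


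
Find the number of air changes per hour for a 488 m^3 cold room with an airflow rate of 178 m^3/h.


ACH = flow / volume
ACH = 178 / 488
ACH = 0.365

0.365


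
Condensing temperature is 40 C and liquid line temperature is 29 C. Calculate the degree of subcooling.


Subcooling = T_cond - T_liquid
Subcooling = 40 - 29
Subcooling = 11 K

11


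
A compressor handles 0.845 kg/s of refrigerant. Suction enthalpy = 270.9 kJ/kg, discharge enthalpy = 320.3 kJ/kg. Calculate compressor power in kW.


dh = 320.3 - 270.9 = 49.4 kJ/kg
W = m_dot * dh = 0.845 * 49.4 = 41.74 kW

41.74


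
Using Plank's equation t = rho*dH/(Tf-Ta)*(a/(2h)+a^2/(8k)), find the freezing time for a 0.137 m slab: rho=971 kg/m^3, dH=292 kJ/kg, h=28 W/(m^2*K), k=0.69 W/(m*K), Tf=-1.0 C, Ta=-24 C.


dT = -1.0 - (-24) = 23.0 K
term1 = a/(2h) = 0.137/(2*28) = 0.002446428571
term2 = a^2/(8k) = 0.137^2/(8*0.69) = 0.003400181159
t = rho*dH*1000/dT * (term1 + term2)
t = 971*292*1000/23.0 * (0.002446428571 + 0.003400181159)
t = 72074 s

72074


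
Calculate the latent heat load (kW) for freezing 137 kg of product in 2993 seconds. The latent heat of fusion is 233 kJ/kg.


Q_lat = m * h_fg / t
Q_lat = 137 * 233 / 2993
Q_lat = 10.67 kW

10.67


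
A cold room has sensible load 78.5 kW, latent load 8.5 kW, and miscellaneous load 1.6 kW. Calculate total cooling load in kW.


Q_total = Q_s + Q_l + Q_misc
Q_total = 78.5 + 8.5 + 1.6
Q_total = 88.6 kW

88.6


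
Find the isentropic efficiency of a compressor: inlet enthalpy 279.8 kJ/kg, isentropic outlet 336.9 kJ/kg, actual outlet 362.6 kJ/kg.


dh_ideal = 336.9 - 279.8 = 57.1 kJ/kg
dh_actual = 362.6 - 279.8 = 82.8 kJ/kg
eta_s = dh_ideal / dh_actual = 57.1 / 82.8
eta_s = 0.6896

0.6896


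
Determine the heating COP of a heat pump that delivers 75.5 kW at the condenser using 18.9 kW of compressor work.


COP_hp = Q_cond / W
COP_hp = 75.5 / 18.9
COP_hp = 3.995

3.995


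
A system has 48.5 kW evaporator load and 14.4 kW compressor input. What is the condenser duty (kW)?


Q_cond = Q_evap + W
Q_cond = 48.5 + 14.4
Q_cond = 62.9 kW

62.9


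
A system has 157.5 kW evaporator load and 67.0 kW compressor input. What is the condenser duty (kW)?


Q_cond = Q_evap + W
Q_cond = 157.5 + 67.0
Q_cond = 224.5 kW

224.5


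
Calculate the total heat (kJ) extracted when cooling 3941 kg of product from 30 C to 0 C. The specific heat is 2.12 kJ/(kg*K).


dT = 30 - (0) = 30 K
Q = m * cp * dT = 3941 * 2.12 * 30
Q = 250648 kJ

250648


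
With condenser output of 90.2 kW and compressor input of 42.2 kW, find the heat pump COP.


COP_hp = Q_cond / W
COP_hp = 90.2 / 42.2
COP_hp = 2.137

2.137


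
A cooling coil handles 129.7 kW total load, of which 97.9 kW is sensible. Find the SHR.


SHR = Q_sensible / Q_total
SHR = 97.9 / 129.7
SHR = 0.755

0.755


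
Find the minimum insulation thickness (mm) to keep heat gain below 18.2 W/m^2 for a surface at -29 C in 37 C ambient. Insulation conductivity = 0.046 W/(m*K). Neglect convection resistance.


dT = 37 - (-29) = 66 K
thickness = k * dT / q_max * 1000
thickness = 0.046 * 66 / 18.2 * 1000
thickness = 166.8 mm

166.8


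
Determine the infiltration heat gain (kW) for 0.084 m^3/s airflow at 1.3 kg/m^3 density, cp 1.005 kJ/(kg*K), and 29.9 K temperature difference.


Q = V_dot * rho * cp * dT
Q = 0.084 * 1.3 * 1.005 * 29.9
Q = 3.281 kW

3.281


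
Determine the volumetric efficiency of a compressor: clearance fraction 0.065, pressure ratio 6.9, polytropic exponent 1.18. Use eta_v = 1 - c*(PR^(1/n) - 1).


PR^(1/n) = 6.9^(1/1.18) = 5.13912356
eta_v = 1 - 0.065 * (5.13912356 - 1)
eta_v = 0.731

0.731


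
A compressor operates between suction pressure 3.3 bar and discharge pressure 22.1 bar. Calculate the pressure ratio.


PR = P_high / P_low
PR = 22.1 / 3.3
PR = 6.697

6.697


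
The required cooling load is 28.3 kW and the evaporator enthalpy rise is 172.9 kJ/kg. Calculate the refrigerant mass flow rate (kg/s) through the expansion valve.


m_dot = Q / dh
m_dot = 28.3 / 172.9
m_dot = 0.1637 kg/s

0.1637


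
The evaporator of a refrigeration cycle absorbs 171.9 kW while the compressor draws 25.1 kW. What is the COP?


COP = Q_evap / W
COP = 171.9 / 25.1
COP = 6.849

6.849


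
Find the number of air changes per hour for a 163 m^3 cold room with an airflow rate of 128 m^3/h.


ACH = flow / volume
ACH = 128 / 163
ACH = 0.785

0.785


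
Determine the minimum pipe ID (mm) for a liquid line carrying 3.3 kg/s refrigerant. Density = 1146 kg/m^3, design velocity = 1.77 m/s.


A = m_dot / (rho * v) = 3.3 / (1146 * 1.77) = 0.001626882007 m^2
d = sqrt(4*A/pi) * 1000
d = 45.5 mm

45.5


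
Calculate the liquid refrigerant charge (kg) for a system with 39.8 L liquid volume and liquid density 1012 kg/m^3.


Charge = V * rho / 1000
Charge = 39.8 * 1012 / 1000
Charge = 40.28 kg

40.28


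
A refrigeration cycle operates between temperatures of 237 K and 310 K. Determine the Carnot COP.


dT = 310 - 237 = 73 K
COP_carnot = T_cold / dT = 237 / 73
COP_carnot = 3.247

3.247


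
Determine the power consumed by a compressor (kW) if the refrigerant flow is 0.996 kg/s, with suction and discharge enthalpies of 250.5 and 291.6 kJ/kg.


dh = 291.6 - 250.5 = 41.1 kJ/kg
W = m_dot * dh = 0.996 * 41.1 = 40.94 kW

40.94


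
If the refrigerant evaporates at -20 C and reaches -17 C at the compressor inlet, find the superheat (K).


Superheat = T_suction - T_evap
Superheat = -17 - (-20)
Superheat = 3 K

3


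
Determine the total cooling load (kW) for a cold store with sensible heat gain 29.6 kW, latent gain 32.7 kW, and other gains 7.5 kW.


Q_total = Q_s + Q_l + Q_misc
Q_total = 29.6 + 32.7 + 7.5
Q_total = 69.8 kW

69.8


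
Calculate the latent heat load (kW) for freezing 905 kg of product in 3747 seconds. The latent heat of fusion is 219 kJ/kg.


Q_lat = m * h_fg / t
Q_lat = 905 * 219 / 3747
Q_lat = 52.89 kW

52.89


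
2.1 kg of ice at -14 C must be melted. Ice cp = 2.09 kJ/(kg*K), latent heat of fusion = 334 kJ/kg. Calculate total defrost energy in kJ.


Sensible heat = cp * dT = 2.09 * 14 = 29.26 kJ/kg
Total per kg = 29.26 + 334 = 363.26 kJ/kg
Q = m * total = 2.1 * 363.26
Q = 762.8 kJ

762.8


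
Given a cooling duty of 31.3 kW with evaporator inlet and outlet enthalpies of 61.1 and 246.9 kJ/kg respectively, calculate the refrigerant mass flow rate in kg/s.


dh = 246.9 - 61.1 = 185.8 kJ/kg
m_dot = Q / dh = 31.3 / 185.8 = 0.1685 kg/s

0.1685


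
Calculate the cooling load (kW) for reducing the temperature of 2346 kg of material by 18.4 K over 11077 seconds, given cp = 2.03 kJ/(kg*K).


Q = m * cp * dT / t
Q = 2346 * 2.03 * 18.4 / 11077
Q = 7.911 kW

7.911


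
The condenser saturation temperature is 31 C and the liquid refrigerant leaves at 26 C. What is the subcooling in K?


Subcooling = T_cond - T_liquid
Subcooling = 31 - 26
Subcooling = 5 K

5


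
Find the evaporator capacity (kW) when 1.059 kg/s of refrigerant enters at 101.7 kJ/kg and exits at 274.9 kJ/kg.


dh = 274.9 - 101.7 = 173.2 kJ/kg
Q_evap = m_dot * dh = 1.059 * 173.2
Q_evap = 183.42 kW

183.42


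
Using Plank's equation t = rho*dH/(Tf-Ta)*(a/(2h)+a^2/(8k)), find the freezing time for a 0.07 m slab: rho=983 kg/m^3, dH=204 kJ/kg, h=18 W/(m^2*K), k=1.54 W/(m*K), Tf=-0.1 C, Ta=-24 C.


dT = -0.1 - (-24) = 23.9 K
term1 = a/(2h) = 0.07/(2*18) = 0.001944444444
term2 = a^2/(8k) = 0.07^2/(8*1.54) = 0.0003977272727
t = rho*dH*1000/dT * (term1 + term2)
t = 983*204*1000/23.9 * (0.001944444444 + 0.0003977272727)
t = 19652 s

19652


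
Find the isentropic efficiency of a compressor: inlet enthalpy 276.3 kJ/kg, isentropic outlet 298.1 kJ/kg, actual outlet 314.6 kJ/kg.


dh_ideal = 298.1 - 276.3 = 21.8 kJ/kg
dh_actual = 314.6 - 276.3 = 38.3 kJ/kg
eta_s = dh_ideal / dh_actual = 21.8 / 38.3
eta_s = 0.5692

0.5692


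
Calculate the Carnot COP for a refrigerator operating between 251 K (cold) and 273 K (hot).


dT = 273 - 251 = 22 K
COP_carnot = T_cold / dT = 251 / 22
COP_carnot = 11.409

11.409


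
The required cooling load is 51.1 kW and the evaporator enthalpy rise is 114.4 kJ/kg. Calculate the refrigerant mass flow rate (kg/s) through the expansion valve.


m_dot = Q / dh
m_dot = 51.1 / 114.4
m_dot = 0.4467 kg/s

0.4467


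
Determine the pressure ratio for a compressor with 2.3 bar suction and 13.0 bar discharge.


PR = P_high / P_low
PR = 13.0 / 2.3
PR = 5.652

5.652


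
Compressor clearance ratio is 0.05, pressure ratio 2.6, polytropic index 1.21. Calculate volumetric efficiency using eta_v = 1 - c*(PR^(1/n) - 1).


PR^(1/n) = 2.6^(1/1.21) = 2.20268899
eta_v = 1 - 0.05 * (2.20268899 - 1)
eta_v = 0.9399

0.9399


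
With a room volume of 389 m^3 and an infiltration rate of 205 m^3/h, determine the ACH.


ACH = flow / volume
ACH = 205 / 389
ACH = 0.527

0.527


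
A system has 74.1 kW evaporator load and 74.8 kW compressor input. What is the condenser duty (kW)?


Q_cond = Q_evap + W
Q_cond = 74.1 + 74.8
Q_cond = 148.9 kW

148.9


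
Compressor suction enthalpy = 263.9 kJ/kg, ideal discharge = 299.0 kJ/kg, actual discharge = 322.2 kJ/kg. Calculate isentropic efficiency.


dh_ideal = 299.0 - 263.9 = 35.1 kJ/kg
dh_actual = 322.2 - 263.9 = 58.3 kJ/kg
eta_s = dh_ideal / dh_actual = 35.1 / 58.3
eta_s = 0.6021

0.6021


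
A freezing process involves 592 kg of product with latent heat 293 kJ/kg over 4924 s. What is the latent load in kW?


Q_lat = m * h_fg / t
Q_lat = 592 * 293 / 4924
Q_lat = 35.23 kW

35.23


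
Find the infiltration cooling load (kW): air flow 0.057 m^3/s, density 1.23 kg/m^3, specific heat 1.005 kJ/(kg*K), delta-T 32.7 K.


Q = V_dot * rho * cp * dT
Q = 0.057 * 1.23 * 1.005 * 32.7
Q = 2.304 kW

2.304


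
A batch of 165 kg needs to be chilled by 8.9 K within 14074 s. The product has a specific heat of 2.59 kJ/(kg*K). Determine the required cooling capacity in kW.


Q = m * cp * dT / t
Q = 165 * 2.59 * 8.9 / 14074
Q = 0.27 kW

0.27


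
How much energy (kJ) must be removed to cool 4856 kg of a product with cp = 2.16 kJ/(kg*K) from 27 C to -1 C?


dT = 27 - (-1) = 28 K
Q = m * cp * dT = 4856 * 2.16 * 28
Q = 293691 kJ

293691


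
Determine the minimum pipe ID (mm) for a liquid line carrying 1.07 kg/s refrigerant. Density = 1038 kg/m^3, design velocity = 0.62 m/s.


A = m_dot / (rho * v) = 1.07 / (1038 * 0.62) = 0.001662626639 m^2
d = sqrt(4*A/pi) * 1000
d = 46.0 mm

46.0


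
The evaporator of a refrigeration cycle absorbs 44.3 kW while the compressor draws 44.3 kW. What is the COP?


COP = Q_evap / W
COP = 44.3 / 44.3
COP = 1.0

1.0


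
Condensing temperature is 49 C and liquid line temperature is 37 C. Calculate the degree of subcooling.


Subcooling = T_cond - T_liquid
Subcooling = 49 - 37
Subcooling = 12 K

12


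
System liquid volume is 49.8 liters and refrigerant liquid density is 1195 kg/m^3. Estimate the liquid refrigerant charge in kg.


Charge = V * rho / 1000
Charge = 49.8 * 1195 / 1000
Charge = 59.51 kg

59.51


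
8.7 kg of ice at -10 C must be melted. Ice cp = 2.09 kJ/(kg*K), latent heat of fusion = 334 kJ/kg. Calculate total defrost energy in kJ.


Sensible heat = cp * dT = 2.09 * 10 = 20.9 kJ/kg
Total per kg = 20.9 + 334 = 354.9 kJ/kg
Q = m * total = 8.7 * 354.9
Q = 3087.6 kJ

3087.6


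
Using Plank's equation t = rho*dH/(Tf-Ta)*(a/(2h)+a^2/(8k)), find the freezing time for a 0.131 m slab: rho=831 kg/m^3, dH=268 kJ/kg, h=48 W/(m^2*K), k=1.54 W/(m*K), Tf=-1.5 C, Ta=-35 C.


dT = -1.5 - (-35) = 33.5 K
term1 = a/(2h) = 0.131/(2*48) = 0.001364583333
term2 = a^2/(8k) = 0.131^2/(8*1.54) = 0.001392938312
t = rho*dH*1000/dT * (term1 + term2)
t = 831*268*1000/33.5 * (0.001364583333 + 0.001392938312)
t = 18332 s

18332


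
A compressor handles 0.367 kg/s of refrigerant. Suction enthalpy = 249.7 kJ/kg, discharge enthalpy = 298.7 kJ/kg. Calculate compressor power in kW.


dh = 298.7 - 249.7 = 49.0 kJ/kg
W = m_dot * dh = 0.367 * 49.0 = 17.98 kW

17.98


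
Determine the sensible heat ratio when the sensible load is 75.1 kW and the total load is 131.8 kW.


SHR = Q_sensible / Q_total
SHR = 75.1 / 131.8
SHR = 0.57

0.57


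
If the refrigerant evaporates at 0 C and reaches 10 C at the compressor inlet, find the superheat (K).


Superheat = T_suction - T_evap
Superheat = 10 - (0)
Superheat = 10 K

10


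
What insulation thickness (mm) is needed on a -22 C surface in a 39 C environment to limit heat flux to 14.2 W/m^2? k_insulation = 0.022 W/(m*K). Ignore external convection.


dT = 39 - (-22) = 61 K
thickness = k * dT / q_max * 1000
thickness = 0.022 * 61 / 14.2 * 1000
thickness = 94.5 mm

94.5


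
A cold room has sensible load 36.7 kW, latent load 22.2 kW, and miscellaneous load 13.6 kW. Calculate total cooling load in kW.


Q_total = Q_s + Q_l + Q_misc
Q_total = 36.7 + 22.2 + 13.6
Q_total = 72.5 kW

72.5


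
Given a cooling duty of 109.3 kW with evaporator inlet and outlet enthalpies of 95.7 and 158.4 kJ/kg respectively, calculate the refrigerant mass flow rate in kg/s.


dh = 158.4 - 95.7 = 62.7 kJ/kg
m_dot = Q / dh = 109.3 / 62.7 = 1.7432 kg/s

1.7432


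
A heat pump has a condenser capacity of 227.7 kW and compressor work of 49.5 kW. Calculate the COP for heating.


COP_hp = Q_cond / W
COP_hp = 227.7 / 49.5
COP_hp = 4.6

4.6


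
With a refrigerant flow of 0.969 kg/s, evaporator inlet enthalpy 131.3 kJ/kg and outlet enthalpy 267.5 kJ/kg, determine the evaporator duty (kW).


dh = 267.5 - 131.3 = 136.2 kJ/kg
Q_evap = m_dot * dh = 0.969 * 136.2
Q_evap = 131.98 kW

131.98


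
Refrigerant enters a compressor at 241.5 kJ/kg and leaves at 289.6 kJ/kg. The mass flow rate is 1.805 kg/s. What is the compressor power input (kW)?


dh = 289.6 - 241.5 = 48.1 kJ/kg
W = m_dot * dh = 1.805 * 48.1 = 86.82 kW

86.82


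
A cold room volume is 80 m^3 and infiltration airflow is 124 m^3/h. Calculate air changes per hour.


ACH = flow / volume
ACH = 124 / 80
ACH = 1.55

1.55


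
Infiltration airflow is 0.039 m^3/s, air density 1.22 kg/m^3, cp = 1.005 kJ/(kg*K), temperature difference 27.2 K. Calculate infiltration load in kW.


Q = V_dot * rho * cp * dT
Q = 0.039 * 1.22 * 1.005 * 27.2
Q = 1.301 kW

1.301


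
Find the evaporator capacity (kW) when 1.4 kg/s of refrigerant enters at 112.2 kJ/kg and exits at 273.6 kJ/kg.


dh = 273.6 - 112.2 = 161.4 kJ/kg
Q_evap = m_dot * dh = 1.4 * 161.4
Q_evap = 225.96 kW

225.96


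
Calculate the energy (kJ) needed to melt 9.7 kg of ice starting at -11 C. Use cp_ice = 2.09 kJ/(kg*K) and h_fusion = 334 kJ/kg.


Sensible heat = cp * dT = 2.09 * 11 = 22.99 kJ/kg
Total per kg = 22.99 + 334 = 356.99 kJ/kg
Q = m * total = 9.7 * 356.99
Q = 3462.8 kJ

3462.8


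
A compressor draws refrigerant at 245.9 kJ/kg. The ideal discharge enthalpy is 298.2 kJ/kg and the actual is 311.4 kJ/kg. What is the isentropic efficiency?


dh_ideal = 298.2 - 245.9 = 52.3 kJ/kg
dh_actual = 311.4 - 245.9 = 65.5 kJ/kg
eta_s = dh_ideal / dh_actual = 52.3 / 65.5
eta_s = 0.7985

0.7985


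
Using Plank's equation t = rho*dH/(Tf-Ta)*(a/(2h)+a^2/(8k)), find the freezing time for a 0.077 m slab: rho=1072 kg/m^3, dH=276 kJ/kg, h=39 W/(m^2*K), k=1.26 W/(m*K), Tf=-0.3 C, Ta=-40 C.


dT = -0.3 - (-40) = 39.7 K
term1 = a/(2h) = 0.077/(2*39) = 0.0009871794872
term2 = a^2/(8k) = 0.077^2/(8*1.26) = 0.0005881944444
t = rho*dH*1000/dT * (term1 + term2)
t = 1072*276*1000/39.7 * (0.0009871794872 + 0.0005881944444)
t = 11741 s

11741


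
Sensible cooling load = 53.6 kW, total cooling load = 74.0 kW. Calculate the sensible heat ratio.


SHR = Q_sensible / Q_total
SHR = 53.6 / 74.0
SHR = 0.724

0.724


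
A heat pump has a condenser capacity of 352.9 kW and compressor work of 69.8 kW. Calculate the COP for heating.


COP_hp = Q_cond / W
COP_hp = 352.9 / 69.8
COP_hp = 5.056

5.056


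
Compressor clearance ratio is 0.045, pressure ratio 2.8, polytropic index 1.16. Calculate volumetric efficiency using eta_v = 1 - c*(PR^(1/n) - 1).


PR^(1/n) = 2.8^(1/1.16) = 2.4292995
eta_v = 1 - 0.045 * (2.4292995 - 1)
eta_v = 0.9357

0.9357


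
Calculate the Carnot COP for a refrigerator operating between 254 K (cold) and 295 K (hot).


dT = 295 - 254 = 41 K
COP_carnot = T_cold / dT = 254 / 41
COP_carnot = 6.195

6.195


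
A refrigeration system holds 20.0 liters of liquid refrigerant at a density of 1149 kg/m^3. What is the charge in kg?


Charge = V * rho / 1000
Charge = 20.0 * 1149 / 1000
Charge = 22.98 kg

22.98


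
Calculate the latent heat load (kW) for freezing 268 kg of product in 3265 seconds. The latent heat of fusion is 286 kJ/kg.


Q_lat = m * h_fg / t
Q_lat = 268 * 286 / 3265
Q_lat = 23.48 kW

23.48


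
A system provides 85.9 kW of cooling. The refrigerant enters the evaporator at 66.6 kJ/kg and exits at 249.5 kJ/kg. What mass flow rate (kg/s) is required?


dh = 249.5 - 66.6 = 182.9 kJ/kg
m_dot = Q / dh = 85.9 / 182.9 = 0.4697 kg/s

0.4697


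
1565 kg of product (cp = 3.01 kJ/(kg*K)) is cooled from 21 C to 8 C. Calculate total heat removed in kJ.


dT = 21 - (8) = 13 K
Q = m * cp * dT = 1565 * 3.01 * 13
Q = 61238 kJ

61238


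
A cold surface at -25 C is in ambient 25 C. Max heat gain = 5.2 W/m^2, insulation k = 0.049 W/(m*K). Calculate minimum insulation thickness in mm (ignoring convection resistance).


dT = 25 - (-25) = 50 K
thickness = k * dT / q_max * 1000
thickness = 0.049 * 50 / 5.2 * 1000
thickness = 471.2 mm

471.2


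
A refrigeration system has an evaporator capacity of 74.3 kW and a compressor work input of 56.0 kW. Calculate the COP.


COP = Q_evap / W
COP = 74.3 / 56.0
COP = 1.327

1.327


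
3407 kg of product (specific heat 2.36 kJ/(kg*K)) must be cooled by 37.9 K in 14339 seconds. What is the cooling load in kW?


Q = m * cp * dT / t
Q = 3407 * 2.36 * 37.9 / 14339
Q = 21.252 kW

21.252


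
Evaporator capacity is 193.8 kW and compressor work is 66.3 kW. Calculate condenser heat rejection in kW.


Q_cond = Q_evap + W
Q_cond = 193.8 + 66.3
Q_cond = 260.1 kW

260.1


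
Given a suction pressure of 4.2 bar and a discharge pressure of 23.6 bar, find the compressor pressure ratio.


PR = P_high / P_low
PR = 23.6 / 4.2
PR = 5.619

5.619


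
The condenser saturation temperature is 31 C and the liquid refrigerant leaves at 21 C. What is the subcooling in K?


Subcooling = T_cond - T_liquid
Subcooling = 31 - 21
Subcooling = 10 K

10


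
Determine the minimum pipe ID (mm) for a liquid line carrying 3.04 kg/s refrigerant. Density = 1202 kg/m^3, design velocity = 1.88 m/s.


A = m_dot / (rho * v) = 3.04 / (1202 * 1.88) = 0.001345275604 m^2
d = sqrt(4*A/pi) * 1000
d = 41.4 mm

41.4


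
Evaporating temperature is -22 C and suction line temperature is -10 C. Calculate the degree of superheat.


Superheat = T_suction - T_evap
Superheat = -10 - (-22)
Superheat = 12 K

12


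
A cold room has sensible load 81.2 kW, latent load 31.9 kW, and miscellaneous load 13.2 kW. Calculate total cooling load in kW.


Q_total = Q_s + Q_l + Q_misc
Q_total = 81.2 + 31.9 + 13.2
Q_total = 126.3 kW

126.3


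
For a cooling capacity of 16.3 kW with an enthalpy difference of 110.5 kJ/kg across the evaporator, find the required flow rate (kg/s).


m_dot = Q / dh
m_dot = 16.3 / 110.5
m_dot = 0.1475 kg/s

0.1475


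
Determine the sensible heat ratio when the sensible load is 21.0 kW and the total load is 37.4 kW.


SHR = Q_sensible / Q_total
SHR = 21.0 / 37.4
SHR = 0.561

0.561


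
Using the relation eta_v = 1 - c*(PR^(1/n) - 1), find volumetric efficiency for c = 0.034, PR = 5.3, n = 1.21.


PR^(1/n) = 5.3^(1/1.21) = 3.96803139
eta_v = 1 - 0.034 * (3.96803139 - 1)
eta_v = 0.8991

0.8991


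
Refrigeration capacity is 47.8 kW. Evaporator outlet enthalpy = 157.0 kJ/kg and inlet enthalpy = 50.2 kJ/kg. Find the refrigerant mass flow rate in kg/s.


dh = 157.0 - 50.2 = 106.8 kJ/kg
m_dot = Q / dh = 47.8 / 106.8 = 0.4476 kg/s

0.4476


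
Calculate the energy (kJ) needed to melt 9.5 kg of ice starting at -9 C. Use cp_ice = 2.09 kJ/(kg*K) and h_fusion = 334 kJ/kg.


Sensible heat = cp * dT = 2.09 * 9 = 18.81 kJ/kg
Total per kg = 18.81 + 334 = 352.81 kJ/kg
Q = m * total = 9.5 * 352.81
Q = 3351.7 kJ

3351.7


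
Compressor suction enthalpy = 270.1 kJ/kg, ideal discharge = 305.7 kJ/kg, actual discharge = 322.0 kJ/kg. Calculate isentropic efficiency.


dh_ideal = 305.7 - 270.1 = 35.6 kJ/kg
dh_actual = 322.0 - 270.1 = 51.9 kJ/kg
eta_s = dh_ideal / dh_actual = 35.6 / 51.9
eta_s = 0.6859

0.6859


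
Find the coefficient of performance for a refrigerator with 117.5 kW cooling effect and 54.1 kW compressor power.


COP = Q_evap / W
COP = 117.5 / 54.1
COP = 2.172

2.172


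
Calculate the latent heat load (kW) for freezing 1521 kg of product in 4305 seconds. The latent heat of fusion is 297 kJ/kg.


Q_lat = m * h_fg / t
Q_lat = 1521 * 297 / 4305
Q_lat = 104.93 kW

104.93


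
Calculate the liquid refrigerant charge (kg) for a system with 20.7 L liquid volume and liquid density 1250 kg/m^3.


Charge = V * rho / 1000
Charge = 20.7 * 1250 / 1000
Charge = 25.88 kg

25.88


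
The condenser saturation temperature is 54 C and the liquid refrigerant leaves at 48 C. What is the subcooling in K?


Subcooling = T_cond - T_liquid
Subcooling = 54 - 48
Subcooling = 6 K

6


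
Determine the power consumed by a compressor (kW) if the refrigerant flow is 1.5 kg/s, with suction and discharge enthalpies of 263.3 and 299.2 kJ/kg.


dh = 299.2 - 263.3 = 35.9 kJ/kg
W = m_dot * dh = 1.5 * 35.9 = 53.85 kW

53.85


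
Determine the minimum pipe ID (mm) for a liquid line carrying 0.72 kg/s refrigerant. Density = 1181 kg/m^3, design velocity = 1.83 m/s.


A = m_dot / (rho * v) = 0.72 / (1181 * 1.83) = 0.0003331436265 m^2
d = sqrt(4*A/pi) * 1000
d = 20.6 mm

20.6


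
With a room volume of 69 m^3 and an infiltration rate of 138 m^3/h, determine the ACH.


ACH = flow / volume
ACH = 138 / 69
ACH = 2.0

2.0


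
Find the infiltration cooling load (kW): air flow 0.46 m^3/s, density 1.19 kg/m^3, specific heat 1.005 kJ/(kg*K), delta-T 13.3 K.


Q = V_dot * rho * cp * dT
Q = 0.46 * 1.19 * 1.005 * 13.3
Q = 7.317 kW

7.317


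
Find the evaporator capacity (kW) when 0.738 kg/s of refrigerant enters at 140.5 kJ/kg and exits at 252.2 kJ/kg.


dh = 252.2 - 140.5 = 111.7 kJ/kg
Q_evap = m_dot * dh = 0.738 * 111.7
Q_evap = 82.43 kW

82.43


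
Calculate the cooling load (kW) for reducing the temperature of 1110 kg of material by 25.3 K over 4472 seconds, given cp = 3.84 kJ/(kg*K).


Q = m * cp * dT / t
Q = 1110 * 3.84 * 25.3 / 4472
Q = 24.114 kW

24.114


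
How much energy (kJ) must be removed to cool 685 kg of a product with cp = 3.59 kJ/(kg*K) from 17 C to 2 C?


dT = 17 - (2) = 15 K
Q = m * cp * dT = 685 * 3.59 * 15
Q = 36887 kJ

36887


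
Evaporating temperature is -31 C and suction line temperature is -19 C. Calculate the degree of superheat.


Superheat = T_suction - T_evap
Superheat = -19 - (-31)
Superheat = 12 K

12


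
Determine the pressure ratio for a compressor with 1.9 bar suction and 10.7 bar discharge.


PR = P_high / P_low
PR = 10.7 / 1.9
PR = 5.632

5.632


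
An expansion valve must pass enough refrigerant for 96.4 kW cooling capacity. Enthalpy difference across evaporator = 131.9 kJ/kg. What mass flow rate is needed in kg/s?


m_dot = Q / dh
m_dot = 96.4 / 131.9
m_dot = 0.7309 kg/s

0.7309


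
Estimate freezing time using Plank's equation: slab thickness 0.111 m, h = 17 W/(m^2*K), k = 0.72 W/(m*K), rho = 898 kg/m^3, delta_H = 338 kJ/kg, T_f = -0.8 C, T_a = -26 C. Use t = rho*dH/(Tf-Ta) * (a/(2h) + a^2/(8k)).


dT = -0.8 - (-26) = 25.2 K
term1 = a/(2h) = 0.111/(2*17) = 0.003264705882
term2 = a^2/(8k) = 0.111^2/(8*0.72) = 0.0021390625
t = rho*dH*1000/dT * (term1 + term2)
t = 898*338*1000/25.2 * (0.003264705882 + 0.0021390625)
t = 65086 s

65086


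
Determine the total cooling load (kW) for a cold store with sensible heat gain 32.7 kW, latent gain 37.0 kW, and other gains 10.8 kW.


Q_total = Q_s + Q_l + Q_misc
Q_total = 32.7 + 37.0 + 10.8
Q_total = 80.5 kW

80.5


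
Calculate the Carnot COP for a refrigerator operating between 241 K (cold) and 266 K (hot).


dT = 266 - 241 = 25 K
COP_carnot = T_cold / dT = 241 / 25
COP_carnot = 9.64

9.64


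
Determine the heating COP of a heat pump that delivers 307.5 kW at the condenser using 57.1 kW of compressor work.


COP_hp = Q_cond / W
COP_hp = 307.5 / 57.1
COP_hp = 5.385

5.385


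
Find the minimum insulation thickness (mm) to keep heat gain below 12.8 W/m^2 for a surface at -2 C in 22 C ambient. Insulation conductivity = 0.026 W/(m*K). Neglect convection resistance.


dT = 22 - (-2) = 24 K
thickness = k * dT / q_max * 1000
thickness = 0.026 * 24 / 12.8 * 1000
thickness = 48.8 mm

48.8


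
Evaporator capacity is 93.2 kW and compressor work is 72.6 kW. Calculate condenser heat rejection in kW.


Q_cond = Q_evap + W
Q_cond = 93.2 + 72.6
Q_cond = 165.8 kW

165.8


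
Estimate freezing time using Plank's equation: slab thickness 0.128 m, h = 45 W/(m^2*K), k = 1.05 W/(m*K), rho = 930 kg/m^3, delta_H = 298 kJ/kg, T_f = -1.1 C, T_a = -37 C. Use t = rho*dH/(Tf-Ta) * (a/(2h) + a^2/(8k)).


dT = -1.1 - (-37) = 35.9 K
term1 = a/(2h) = 0.128/(2*45) = 0.001422222222
term2 = a^2/(8k) = 0.128^2/(8*1.05) = 0.00195047619
t = rho*dH*1000/dT * (term1 + term2)
t = 930*298*1000/35.9 * (0.001422222222 + 0.00195047619)
t = 26036 s

26036


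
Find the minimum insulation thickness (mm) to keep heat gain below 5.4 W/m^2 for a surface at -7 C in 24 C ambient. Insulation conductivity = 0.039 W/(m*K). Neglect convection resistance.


dT = 24 - (-7) = 31 K
thickness = k * dT / q_max * 1000
thickness = 0.039 * 31 / 5.4 * 1000
thickness = 223.9 mm

223.9


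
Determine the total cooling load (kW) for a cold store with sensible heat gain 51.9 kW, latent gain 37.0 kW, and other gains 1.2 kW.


Q_total = Q_s + Q_l + Q_misc
Q_total = 51.9 + 37.0 + 1.2
Q_total = 90.1 kW

90.1


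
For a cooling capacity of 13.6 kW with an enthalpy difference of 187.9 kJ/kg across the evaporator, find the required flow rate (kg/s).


m_dot = Q / dh
m_dot = 13.6 / 187.9
m_dot = 0.0724 kg/s

0.0724


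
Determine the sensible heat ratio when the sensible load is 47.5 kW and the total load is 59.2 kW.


SHR = Q_sensible / Q_total
SHR = 47.5 / 59.2
SHR = 0.802

0.802


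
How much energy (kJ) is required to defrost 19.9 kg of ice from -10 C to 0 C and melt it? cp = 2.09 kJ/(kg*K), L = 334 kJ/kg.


Sensible heat = cp * dT = 2.09 * 10 = 20.9 kJ/kg
Total per kg = 20.9 + 334 = 354.9 kJ/kg
Q = m * total = 19.9 * 354.9
Q = 7062.5 kJ

7062.5


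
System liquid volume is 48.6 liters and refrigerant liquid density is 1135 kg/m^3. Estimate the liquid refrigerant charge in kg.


Charge = V * rho / 1000
Charge = 48.6 * 1135 / 1000
Charge = 55.16 kg

55.16


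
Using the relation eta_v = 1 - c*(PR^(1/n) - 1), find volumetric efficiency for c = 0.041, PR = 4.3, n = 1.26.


PR^(1/n) = 4.3^(1/1.26) = 3.18238517
eta_v = 1 - 0.041 * (3.18238517 - 1)
eta_v = 0.9105

0.9105


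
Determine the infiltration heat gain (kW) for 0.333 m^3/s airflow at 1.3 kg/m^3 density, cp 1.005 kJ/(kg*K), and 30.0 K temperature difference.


Q = V_dot * rho * cp * dT
Q = 0.333 * 1.3 * 1.005 * 30.0
Q = 13.052 kW

13.052


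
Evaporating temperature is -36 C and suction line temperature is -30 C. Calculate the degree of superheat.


Superheat = T_suction - T_evap
Superheat = -30 - (-36)
Superheat = 6 K

6


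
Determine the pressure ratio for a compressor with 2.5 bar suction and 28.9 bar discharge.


PR = P_high / P_low
PR = 28.9 / 2.5
PR = 11.56

11.56


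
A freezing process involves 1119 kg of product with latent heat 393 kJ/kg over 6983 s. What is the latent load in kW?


Q_lat = m * h_fg / t
Q_lat = 1119 * 393 / 6983
Q_lat = 62.98 kW

62.98


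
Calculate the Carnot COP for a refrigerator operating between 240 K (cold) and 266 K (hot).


dT = 266 - 240 = 26 K
COP_carnot = T_cold / dT = 240 / 26
COP_carnot = 9.231

9.231


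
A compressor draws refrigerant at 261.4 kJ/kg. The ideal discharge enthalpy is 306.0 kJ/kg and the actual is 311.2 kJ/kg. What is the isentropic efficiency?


dh_ideal = 306.0 - 261.4 = 44.6 kJ/kg
dh_actual = 311.2 - 261.4 = 49.8 kJ/kg
eta_s = dh_ideal / dh_actual = 44.6 / 49.8
eta_s = 0.8956

0.8956


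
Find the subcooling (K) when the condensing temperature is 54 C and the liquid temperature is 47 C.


Subcooling = T_cond - T_liquid
Subcooling = 54 - 47
Subcooling = 7 K

7


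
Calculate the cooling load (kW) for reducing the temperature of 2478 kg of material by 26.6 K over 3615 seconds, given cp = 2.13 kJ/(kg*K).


Q = m * cp * dT / t
Q = 2478 * 2.13 * 26.6 / 3615
Q = 38.838 kW

38.838


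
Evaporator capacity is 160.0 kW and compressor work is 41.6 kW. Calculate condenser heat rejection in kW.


Q_cond = Q_evap + W
Q_cond = 160.0 + 41.6
Q_cond = 201.6 kW

201.6


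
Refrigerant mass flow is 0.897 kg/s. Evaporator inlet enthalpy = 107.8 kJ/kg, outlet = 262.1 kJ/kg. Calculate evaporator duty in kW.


dh = 262.1 - 107.8 = 154.3 kJ/kg
Q_evap = m_dot * dh = 0.897 * 154.3
Q_evap = 138.41 kW

138.41


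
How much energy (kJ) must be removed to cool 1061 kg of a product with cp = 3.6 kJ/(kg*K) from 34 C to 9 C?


dT = 34 - (9) = 25 K
Q = m * cp * dT = 1061 * 3.6 * 25
Q = 95490 kJ

95490


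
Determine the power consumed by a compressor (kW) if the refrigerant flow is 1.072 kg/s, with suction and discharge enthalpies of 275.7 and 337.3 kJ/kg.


dh = 337.3 - 275.7 = 61.6 kJ/kg
W = m_dot * dh = 1.072 * 61.6 = 66.04 kW

66.04


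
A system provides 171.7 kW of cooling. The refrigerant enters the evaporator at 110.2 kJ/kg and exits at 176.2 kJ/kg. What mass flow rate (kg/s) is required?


dh = 176.2 - 110.2 = 66.0 kJ/kg
m_dot = Q / dh = 171.7 / 66.0 = 2.6015 kg/s

2.6015


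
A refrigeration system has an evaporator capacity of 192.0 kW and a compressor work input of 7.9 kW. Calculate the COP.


COP = Q_evap / W
COP = 192.0 / 7.9
COP = 24.304

24.304


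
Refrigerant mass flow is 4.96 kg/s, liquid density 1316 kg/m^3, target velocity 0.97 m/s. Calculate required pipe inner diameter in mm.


A = m_dot / (rho * v) = 4.96 / (1316 * 0.97) = 0.003885563877 m^2
d = sqrt(4*A/pi) * 1000
d = 70.3 mm

70.3


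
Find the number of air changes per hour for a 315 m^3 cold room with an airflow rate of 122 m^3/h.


ACH = flow / volume
ACH = 122 / 315
ACH = 0.387

0.387


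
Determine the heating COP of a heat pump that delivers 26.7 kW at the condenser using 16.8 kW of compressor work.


COP_hp = Q_cond / W
COP_hp = 26.7 / 16.8
COP_hp = 1.589

1.589


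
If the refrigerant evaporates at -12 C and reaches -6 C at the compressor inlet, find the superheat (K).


Superheat = T_suction - T_evap
Superheat = -6 - (-12)
Superheat = 6 K

6


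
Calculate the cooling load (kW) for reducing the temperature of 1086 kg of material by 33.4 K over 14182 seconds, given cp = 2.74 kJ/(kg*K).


Q = m * cp * dT / t
Q = 1086 * 2.74 * 33.4 / 14182
Q = 7.008 kW

7.008


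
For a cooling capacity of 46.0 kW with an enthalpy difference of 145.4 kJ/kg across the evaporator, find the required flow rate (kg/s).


m_dot = Q / dh
m_dot = 46.0 / 145.4
m_dot = 0.3164 kg/s

0.3164


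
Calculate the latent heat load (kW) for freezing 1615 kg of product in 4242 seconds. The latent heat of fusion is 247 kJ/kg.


Q_lat = m * h_fg / t
Q_lat = 1615 * 247 / 4242
Q_lat = 94.04 kW

94.04


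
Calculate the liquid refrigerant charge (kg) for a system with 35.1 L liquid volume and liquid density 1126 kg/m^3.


Charge = V * rho / 1000
Charge = 35.1 * 1126 / 1000
Charge = 39.52 kg

39.52


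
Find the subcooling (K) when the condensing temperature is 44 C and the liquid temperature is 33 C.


Subcooling = T_cond - T_liquid
Subcooling = 44 - 33
Subcooling = 11 K

11


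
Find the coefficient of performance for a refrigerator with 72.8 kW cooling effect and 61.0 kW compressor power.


COP = Q_evap / W
COP = 72.8 / 61.0
COP = 1.193

1.193


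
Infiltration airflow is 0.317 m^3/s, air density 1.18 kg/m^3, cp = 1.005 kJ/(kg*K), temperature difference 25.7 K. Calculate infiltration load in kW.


Q = V_dot * rho * cp * dT
Q = 0.317 * 1.18 * 1.005 * 25.7
Q = 9.661 kW

9.661


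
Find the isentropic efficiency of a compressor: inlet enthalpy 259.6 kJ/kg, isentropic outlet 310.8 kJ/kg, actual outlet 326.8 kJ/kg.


dh_ideal = 310.8 - 259.6 = 51.2 kJ/kg
dh_actual = 326.8 - 259.6 = 67.2 kJ/kg
eta_s = dh_ideal / dh_actual = 51.2 / 67.2
eta_s = 0.7619

0.7619


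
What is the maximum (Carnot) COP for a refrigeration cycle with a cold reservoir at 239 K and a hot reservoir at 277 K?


dT = 277 - 239 = 38 K
COP_carnot = T_cold / dT = 239 / 38
COP_carnot = 6.289

6.289


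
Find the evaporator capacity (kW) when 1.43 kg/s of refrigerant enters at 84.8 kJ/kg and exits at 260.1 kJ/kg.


dh = 260.1 - 84.8 = 175.3 kJ/kg
Q_evap = m_dot * dh = 1.43 * 175.3
Q_evap = 250.68 kW

250.68


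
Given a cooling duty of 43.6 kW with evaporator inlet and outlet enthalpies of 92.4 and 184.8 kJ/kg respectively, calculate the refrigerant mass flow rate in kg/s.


dh = 184.8 - 92.4 = 92.4 kJ/kg
m_dot = Q / dh = 43.6 / 92.4 = 0.4719 kg/s

0.4719


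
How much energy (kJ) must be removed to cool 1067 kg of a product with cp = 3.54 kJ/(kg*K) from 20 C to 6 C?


dT = 20 - (6) = 14 K
Q = m * cp * dT = 1067 * 3.54 * 14
Q = 52881 kJ

52881


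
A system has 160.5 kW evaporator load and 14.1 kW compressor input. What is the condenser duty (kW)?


Q_cond = Q_evap + W
Q_cond = 160.5 + 14.1
Q_cond = 174.6 kW

174.6


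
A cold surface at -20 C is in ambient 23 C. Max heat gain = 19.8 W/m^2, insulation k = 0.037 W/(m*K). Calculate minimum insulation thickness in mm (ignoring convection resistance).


dT = 23 - (-20) = 43 K
thickness = k * dT / q_max * 1000
thickness = 0.037 * 43 / 19.8 * 1000
thickness = 80.4 mm

80.4


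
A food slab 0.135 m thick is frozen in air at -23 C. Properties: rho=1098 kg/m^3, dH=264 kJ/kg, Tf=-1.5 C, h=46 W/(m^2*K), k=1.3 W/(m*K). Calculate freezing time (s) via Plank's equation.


dT = -1.5 - (-23) = 21.5 K
term1 = a/(2h) = 0.135/(2*46) = 0.001467391304
term2 = a^2/(8k) = 0.135^2/(8*1.3) = 0.001752403846
t = rho*dH*1000/dT * (term1 + term2)
t = 1098*264*1000/21.5 * (0.001467391304 + 0.001752403846)
t = 43411 s

43411


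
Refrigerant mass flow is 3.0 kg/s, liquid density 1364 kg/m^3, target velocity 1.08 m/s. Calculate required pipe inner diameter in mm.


A = m_dot / (rho * v) = 3.0 / (1364 * 1.08) = 0.002036493972 m^2
d = sqrt(4*A/pi) * 1000
d = 50.9 mm

50.9


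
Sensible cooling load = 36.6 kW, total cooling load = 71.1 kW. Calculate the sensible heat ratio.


SHR = Q_sensible / Q_total
SHR = 36.6 / 71.1
SHR = 0.515

0.515


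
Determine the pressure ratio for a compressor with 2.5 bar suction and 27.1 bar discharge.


PR = P_high / P_low
PR = 27.1 / 2.5
PR = 10.84

10.84


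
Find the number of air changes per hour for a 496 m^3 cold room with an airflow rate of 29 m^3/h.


ACH = flow / volume
ACH = 29 / 496
ACH = 0.058

0.058


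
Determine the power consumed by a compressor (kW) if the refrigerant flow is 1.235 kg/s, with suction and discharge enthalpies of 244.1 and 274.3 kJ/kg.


dh = 274.3 - 244.1 = 30.2 kJ/kg
W = m_dot * dh = 1.235 * 30.2 = 37.3 kW

37.3


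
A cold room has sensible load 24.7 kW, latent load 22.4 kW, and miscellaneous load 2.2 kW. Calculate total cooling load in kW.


Q_total = Q_s + Q_l + Q_misc
Q_total = 24.7 + 22.4 + 2.2
Q_total = 49.3 kW

49.3


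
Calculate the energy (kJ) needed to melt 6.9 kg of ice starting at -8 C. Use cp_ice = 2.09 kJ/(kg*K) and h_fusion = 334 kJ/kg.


Sensible heat = cp * dT = 2.09 * 8 = 16.72 kJ/kg
Total per kg = 16.72 + 334 = 350.72 kJ/kg
Q = m * total = 6.9 * 350.72
Q = 2420.0 kJ

2420.0


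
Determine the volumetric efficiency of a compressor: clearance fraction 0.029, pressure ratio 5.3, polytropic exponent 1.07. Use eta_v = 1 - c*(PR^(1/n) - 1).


PR^(1/n) = 5.3^(1/1.07) = 4.75218497
eta_v = 1 - 0.029 * (4.75218497 - 1)
eta_v = 0.8912

0.8912


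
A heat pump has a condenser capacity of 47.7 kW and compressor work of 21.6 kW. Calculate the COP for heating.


COP_hp = Q_cond / W
COP_hp = 47.7 / 21.6
COP_hp = 2.208

2.208


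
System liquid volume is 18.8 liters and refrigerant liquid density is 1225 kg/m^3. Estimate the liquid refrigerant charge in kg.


Charge = V * rho / 1000
Charge = 18.8 * 1225 / 1000
Charge = 23.03 kg

23.03


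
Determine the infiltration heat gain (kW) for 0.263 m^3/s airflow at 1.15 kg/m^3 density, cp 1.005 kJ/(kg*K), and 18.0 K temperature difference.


Q = V_dot * rho * cp * dT
Q = 0.263 * 1.15 * 1.005 * 18.0
Q = 5.471 kW

5.471


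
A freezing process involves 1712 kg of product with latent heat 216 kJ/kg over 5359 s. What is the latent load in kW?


Q_lat = m * h_fg / t
Q_lat = 1712 * 216 / 5359
Q_lat = 69.0 kW

69.0


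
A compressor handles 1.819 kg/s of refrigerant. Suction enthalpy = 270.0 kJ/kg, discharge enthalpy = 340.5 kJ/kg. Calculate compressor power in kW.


dh = 340.5 - 270.0 = 70.5 kJ/kg
W = m_dot * dh = 1.819 * 70.5 = 128.24 kW

128.24


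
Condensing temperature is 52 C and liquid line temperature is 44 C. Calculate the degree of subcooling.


Subcooling = T_cond - T_liquid
Subcooling = 52 - 44
Subcooling = 8 K

8


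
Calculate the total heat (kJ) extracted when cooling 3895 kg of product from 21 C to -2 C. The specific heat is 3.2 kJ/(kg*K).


dT = 21 - (-2) = 23 K
Q = m * cp * dT = 3895 * 3.2 * 23
Q = 286672 kJ

286672


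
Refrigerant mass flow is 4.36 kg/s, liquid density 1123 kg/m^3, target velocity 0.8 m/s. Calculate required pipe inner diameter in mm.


A = m_dot / (rho * v) = 4.36 / (1123 * 0.8) = 0.004853072128 m^2
d = sqrt(4*A/pi) * 1000
d = 78.6 mm

78.6


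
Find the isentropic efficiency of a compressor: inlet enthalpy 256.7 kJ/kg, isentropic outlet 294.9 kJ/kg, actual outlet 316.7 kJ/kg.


dh_ideal = 294.9 - 256.7 = 38.2 kJ/kg
dh_actual = 316.7 - 256.7 = 60.0 kJ/kg
eta_s = dh_ideal / dh_actual = 38.2 / 60.0
eta_s = 0.6367

0.6367


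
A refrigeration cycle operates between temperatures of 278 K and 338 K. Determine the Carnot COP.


dT = 338 - 278 = 60 K
COP_carnot = T_cold / dT = 278 / 60
COP_carnot = 4.633

4.633
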